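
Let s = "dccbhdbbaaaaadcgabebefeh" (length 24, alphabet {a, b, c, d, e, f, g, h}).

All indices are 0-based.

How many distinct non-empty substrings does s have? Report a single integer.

276

rank | idx | suffix
   0 |   8 | aaaaadcgabebefeh
   1 |   9 | aaaadcgabebefeh
   2 |  10 | aaadcgabebefeh
   3 |  11 | aadcgabebefeh
   4 |  16 | abebefeh
   5 |  12 | adcgabebefeh
   6 |   7 | baaaaadcgabebefeh
   7 |   6 | bbaaaaadcgabebefeh
   8 |  17 | bebefeh
   9 |  19 | befeh
  10 |   3 | bhdbbaaaaadcgabebefeh
  11 |   2 | cbhdbbaaaaadcgabebefeh
  12 |   1 | ccbhdbbaaaaadcgabebefeh
  13 |  14 | cgabebefeh
  14 |   5 | dbbaaaaadcgabebefeh
  15 |   0 | dccbhdbbaaaaadcgabebefeh
  16 |  13 | dcgabebefeh
  17 |  18 | ebefeh
  18 |  20 | efeh
  19 |  22 | eh
  20 |  21 | feh
  21 |  15 | gabebefeh
  22 |  23 | h
  23 |   4 | hdbbaaaaadcgabebefeh

SA = [8, 9, 10, 11, 16, 12, 7, 6, 17, 19, 3, 2, 1, 14, 5, 0, 13, 18, 20, 22, 21, 15, 23, 4]
i: (SA[i-1],SA[i]) lcp shared
  1: (8,9) 4 'aaaa'
  2: (9,10) 3 'aaa'
  3: (10,11) 2 'aa'
  4: (11,16) 1 'a'
  5: (16,12) 1 'a'
  6: (12,7) 0 ''
  7: (7,6) 1 'b'
  8: (6,17) 1 'b'
  9: (17,19) 2 'be'
  10: (19,3) 1 'b'
  11: (3,2) 0 ''
  12: (2,1) 1 'c'
  13: (1,14) 1 'c'
  14: (14,5) 0 ''
  15: (5,0) 1 'd'
  16: (0,13) 2 'dc'
  17: (13,18) 0 ''
  18: (18,20) 1 'e'
  19: (20,22) 1 'e'
  20: (22,21) 0 ''
  21: (21,15) 0 ''
  22: (15,23) 0 ''
  23: (23,4) 1 'h'

n(n+1)/2 = 24·25/2 = 300
Σ LCP = 0 + 4 + 3 + 2 + 1 + 1 + 0 + 1 + 1 + 2 + 1 + 0 + 1 + 1 + 0 + 1 + 2 + 0 + 1 + 1 + 0 + 0 + 0 + 1 = 24
distinct = 300 − 24 = 276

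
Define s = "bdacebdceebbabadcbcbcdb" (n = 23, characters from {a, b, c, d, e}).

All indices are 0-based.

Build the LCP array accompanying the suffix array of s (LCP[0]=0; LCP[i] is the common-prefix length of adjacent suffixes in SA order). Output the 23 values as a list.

[0, 1, 1, 0, 1, 2, 1, 1, 2, 1, 2, 0, 3, 1, 1, 2, 0, 1, 1, 2, 0, 2, 1]

rank→(start, suffix):
  0 → (12, 'abadcbcbcdb')
  1 → (2, 'acebdceebbabadcbcbcdb')
  2 → (14, 'adcbcbcdb')
  3 → (22, 'b')
  4 → (11, 'babadcbcbcdb')
  5 → (13, 'badcbcbcdb')
  6 → (10, 'bbabadcbcbcdb')
  7 → (17, 'bcbcdb')
  8 → (19, 'bcdb')
  9 → (0, 'bdacebdceebbabadcbcbcdb')
  10 → (5, 'bdceebbabadcbcbcdb')
  11 → (16, 'cbcbcdb')
  12 → (18, 'cbcdb')
  13 → (20, 'cdb')
  14 → (3, 'cebdceebbabadcbcbcdb')
  15 → (7, 'ceebbabadcbcbcdb')
  16 → (1, 'dacebdceebbabadcbcbcdb')
  17 → (21, 'db')
  18 → (15, 'dcbcbcdb')
  19 → (6, 'dceebbabadcbcbcdb')
  20 → (9, 'ebbabadcbcbcdb')
  21 → (4, 'ebdceebbabadcbcbcdb')
  22 → (8, 'eebbabadcbcbcdb')

SA = [12, 2, 14, 22, 11, 13, 10, 17, 19, 0, 5, 16, 18, 20, 3, 7, 1, 21, 15, 6, 9, 4, 8]
i: (SA[i-1],SA[i]) lcp shared
  1: (12,2) 1 'a'
  2: (2,14) 1 'a'
  3: (14,22) 0 ''
  4: (22,11) 1 'b'
  5: (11,13) 2 'ba'
  6: (13,10) 1 'b'
  7: (10,17) 1 'b'
  8: (17,19) 2 'bc'
  9: (19,0) 1 'b'
  10: (0,5) 2 'bd'
  11: (5,16) 0 ''
  12: (16,18) 3 'cbc'
  13: (18,20) 1 'c'
  14: (20,3) 1 'c'
  15: (3,7) 2 'ce'
  16: (7,1) 0 ''
  17: (1,21) 1 'd'
  18: (21,15) 1 'd'
  19: (15,6) 2 'dc'
  20: (6,9) 0 ''
  21: (9,4) 2 'eb'
  22: (4,8) 1 'e'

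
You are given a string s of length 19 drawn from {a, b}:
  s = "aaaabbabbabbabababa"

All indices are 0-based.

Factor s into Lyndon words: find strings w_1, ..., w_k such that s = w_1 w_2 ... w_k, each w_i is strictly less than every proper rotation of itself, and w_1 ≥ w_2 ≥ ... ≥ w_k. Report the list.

emit factor 1: 'aaaabbabbabbababab' (i=0, period=18)
emit factor 2: 'a' (i=18, period=1)

["aaaabbabbabbababab", "a"]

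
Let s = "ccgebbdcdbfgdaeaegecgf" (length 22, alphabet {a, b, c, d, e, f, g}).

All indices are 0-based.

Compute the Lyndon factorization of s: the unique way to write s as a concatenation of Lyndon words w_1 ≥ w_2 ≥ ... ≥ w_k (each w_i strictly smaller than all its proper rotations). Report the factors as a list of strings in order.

["ccge", "bbdcdbfgd", "aeaegecgf"]

emit factor 1: 'ccge' (i=0, period=4)
emit factor 2: 'bbdcdbfgd' (i=4, period=9)
emit factor 3: 'aeaegecgf' (i=13, period=9)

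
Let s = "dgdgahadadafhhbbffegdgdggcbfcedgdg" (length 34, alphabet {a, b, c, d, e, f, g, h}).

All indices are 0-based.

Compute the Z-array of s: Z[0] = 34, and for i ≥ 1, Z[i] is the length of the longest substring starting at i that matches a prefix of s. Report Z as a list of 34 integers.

[34, 0, 2, 0, 0, 0, 0, 1, 0, 1, 0, 0, 0, 0, 0, 0, 0, 0, 0, 0, 4, 0, 2, 0, 0, 0, 0, 0, 0, 0, 4, 0, 2, 0]

Z[0]=34
i=1: i≥r, start 0; Z[1]=0
i=2: i≥r, start 0; Z[2]=2 extend→box=[2,4)
i=3: min(r-i=1, Z[1]=0)=0; Z[3]=0
i=4: i≥r, start 0; Z[4]=0
i=5: i≥r, start 0; Z[5]=0
i=6: i≥r, start 0; Z[6]=0
i=7: i≥r, start 0; Z[7]=1 extend→box=[7,8)
i=8: i≥r, start 0; Z[8]=0
i=9: i≥r, start 0; Z[9]=1 extend→box=[9,10)
i=10: i≥r, start 0; Z[10]=0
i=11: i≥r, start 0; Z[11]=0
i=12: i≥r, start 0; Z[12]=0
i=13: i≥r, start 0; Z[13]=0
i=14: i≥r, start 0; Z[14]=0
i=15: i≥r, start 0; Z[15]=0
i=16: i≥r, start 0; Z[16]=0
i=17: i≥r, start 0; Z[17]=0
i=18: i≥r, start 0; Z[18]=0
i=19: i≥r, start 0; Z[19]=0
i=20: i≥r, start 0; Z[20]=4 extend→box=[20,24)
i=21: min(r-i=3, Z[1]=0)=0; Z[21]=0
i=22: min(r-i=2, Z[2]=2)=2; Z[22]=2
i=23: min(r-i=1, Z[3]=0)=0; Z[23]=0
i=24: i≥r, start 0; Z[24]=0
i=25: i≥r, start 0; Z[25]=0
i=26: i≥r, start 0; Z[26]=0
i=27: i≥r, start 0; Z[27]=0
i=28: i≥r, start 0; Z[28]=0
i=29: i≥r, start 0; Z[29]=0
i=30: i≥r, start 0; Z[30]=4 extend→box=[30,34)
i=31: min(r-i=3, Z[1]=0)=0; Z[31]=0
i=32: min(r-i=2, Z[2]=2)=2; Z[32]=2
i=33: min(r-i=1, Z[3]=0)=0; Z[33]=0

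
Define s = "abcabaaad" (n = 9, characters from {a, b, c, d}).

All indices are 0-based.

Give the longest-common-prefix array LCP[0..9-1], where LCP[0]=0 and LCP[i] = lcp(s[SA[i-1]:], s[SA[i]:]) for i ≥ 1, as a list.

[0, 2, 1, 2, 1, 0, 1, 0, 0]

rank | idx | suffix
   0 |   5 | aaad
   1 |   6 | aad
   2 |   3 | abaaad
   3 |   0 | abcabaaad
   4 |   7 | ad
   5 |   4 | baaad
   6 |   1 | bcabaaad
   7 |   2 | cabaaad
   8 |   8 | d

SA = [5, 6, 3, 0, 7, 4, 1, 2, 8]
i: (SA[i-1],SA[i]) lcp shared
  1: (5,6) 2 'aa'
  2: (6,3) 1 'a'
  3: (3,0) 2 'ab'
  4: (0,7) 1 'a'
  5: (7,4) 0 ''
  6: (4,1) 1 'b'
  7: (1,2) 0 ''
  8: (2,8) 0 ''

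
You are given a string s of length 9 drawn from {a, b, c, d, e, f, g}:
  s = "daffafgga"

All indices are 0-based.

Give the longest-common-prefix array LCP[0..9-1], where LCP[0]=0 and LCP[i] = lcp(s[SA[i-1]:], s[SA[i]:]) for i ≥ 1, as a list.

rank→(start, suffix):
  0 → (8, 'a')
  1 → (1, 'affafgga')
  2 → (4, 'afgga')
  3 → (0, 'daffafgga')
  4 → (3, 'fafgga')
  5 → (2, 'ffafgga')
  6 → (5, 'fgga')
  7 → (7, 'ga')
  8 → (6, 'gga')

SA = [8, 1, 4, 0, 3, 2, 5, 7, 6]
rank  pair      lcp
   1  s[8:],s[1:]  1  'a'
   2  s[1:],s[4:]  2  'af'
   3  s[4:],s[0:]  0  ''
   4  s[0:],s[3:]  0  ''
   5  s[3:],s[2:]  1  'f'
   6  s[2:],s[5:]  1  'f'
   7  s[5:],s[7:]  0  ''
   8  s[7:],s[6:]  1  'g'

[0, 1, 2, 0, 0, 1, 1, 0, 1]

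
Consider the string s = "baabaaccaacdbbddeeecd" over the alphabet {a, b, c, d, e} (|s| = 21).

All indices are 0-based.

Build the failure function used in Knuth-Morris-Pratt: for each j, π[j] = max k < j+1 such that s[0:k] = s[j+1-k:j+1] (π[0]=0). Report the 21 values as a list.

[0, 0, 0, 1, 2, 3, 0, 0, 0, 0, 0, 0, 1, 1, 0, 0, 0, 0, 0, 0, 0]

π[0] = 0
j=1 s[j]='a': π[1]=0 (border '')
j=2 s[j]='a': π[2]=0 (border '')
j=3 s[j]='b': π[3]=1 (border 'b')
j=4 s[j]='a': π[4]=2 (border 'ba')
j=5 s[j]='a': π[5]=3 (border 'baa')
j=6 s[j]='c': k: 3→0; π[6]=0 (border '')
j=7 s[j]='c': π[7]=0 (border '')
j=8 s[j]='a': π[8]=0 (border '')
j=9 s[j]='a': π[9]=0 (border '')
j=10 s[j]='c': π[10]=0 (border '')
j=11 s[j]='d': π[11]=0 (border '')
j=12 s[j]='b': π[12]=1 (border 'b')
j=13 s[j]='b': k: 1→0; π[13]=1 (border 'b')
j=14 s[j]='d': k: 1→0; π[14]=0 (border '')
j=15 s[j]='d': π[15]=0 (border '')
j=16 s[j]='e': π[16]=0 (border '')
j=17 s[j]='e': π[17]=0 (border '')
j=18 s[j]='e': π[18]=0 (border '')
j=19 s[j]='c': π[19]=0 (border '')
j=20 s[j]='d': π[20]=0 (border '')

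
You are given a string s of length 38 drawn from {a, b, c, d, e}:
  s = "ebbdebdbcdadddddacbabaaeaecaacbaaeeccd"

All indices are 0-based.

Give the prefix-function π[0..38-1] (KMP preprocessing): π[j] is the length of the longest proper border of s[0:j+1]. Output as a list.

π[0] = 0
j=1 s[j]='b': π[1]=0 (border '')
j=2 s[j]='b': π[2]=0 (border '')
j=3 s[j]='d': π[3]=0 (border '')
j=4 s[j]='e': π[4]=1 (border 'e')
j=5 s[j]='b': π[5]=2 (border 'eb')
j=6 s[j]='d': k: 2→0; π[6]=0 (border '')
j=7 s[j]='b': π[7]=0 (border '')
j=8 s[j]='c': π[8]=0 (border '')
j=9 s[j]='d': π[9]=0 (border '')
j=10 s[j]='a': π[10]=0 (border '')
j=11 s[j]='d': π[11]=0 (border '')
j=12 s[j]='d': π[12]=0 (border '')
j=13 s[j]='d': π[13]=0 (border '')
j=14 s[j]='d': π[14]=0 (border '')
j=15 s[j]='d': π[15]=0 (border '')
j=16 s[j]='a': π[16]=0 (border '')
j=17 s[j]='c': π[17]=0 (border '')
j=18 s[j]='b': π[18]=0 (border '')
j=19 s[j]='a': π[19]=0 (border '')
j=20 s[j]='b': π[20]=0 (border '')
j=21 s[j]='a': π[21]=0 (border '')
j=22 s[j]='a': π[22]=0 (border '')
j=23 s[j]='e': π[23]=1 (border 'e')
j=24 s[j]='a': k: 1→0; π[24]=0 (border '')
j=25 s[j]='e': π[25]=1 (border 'e')
j=26 s[j]='c': k: 1→0; π[26]=0 (border '')
j=27 s[j]='a': π[27]=0 (border '')
j=28 s[j]='a': π[28]=0 (border '')
j=29 s[j]='c': π[29]=0 (border '')
j=30 s[j]='b': π[30]=0 (border '')
j=31 s[j]='a': π[31]=0 (border '')
j=32 s[j]='a': π[32]=0 (border '')
j=33 s[j]='e': π[33]=1 (border 'e')
j=34 s[j]='e': k: 1→0; π[34]=1 (border 'e')
j=35 s[j]='c': k: 1→0; π[35]=0 (border '')
j=36 s[j]='c': π[36]=0 (border '')
j=37 s[j]='d': π[37]=0 (border '')

[0, 0, 0, 0, 1, 2, 0, 0, 0, 0, 0, 0, 0, 0, 0, 0, 0, 0, 0, 0, 0, 0, 0, 1, 0, 1, 0, 0, 0, 0, 0, 0, 0, 1, 1, 0, 0, 0]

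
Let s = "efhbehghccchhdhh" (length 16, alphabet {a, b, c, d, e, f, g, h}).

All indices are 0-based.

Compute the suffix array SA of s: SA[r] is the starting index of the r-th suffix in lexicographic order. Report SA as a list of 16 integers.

[3, 8, 9, 10, 13, 0, 4, 1, 6, 15, 2, 7, 12, 5, 14, 11]

sorted suffixes:
  #0 SA[0]=3  'behghccchhdhh'
  #1 SA[1]=8  'ccchhdhh'
  #2 SA[2]=9  'cchhdhh'
  #3 SA[3]=10  'chhdhh'
  #4 SA[4]=13  'dhh'
  #5 SA[5]=0  'efhbehghccchhdhh'
  #6 SA[6]=4  'ehghccchhdhh'
  #7 SA[7]=1  'fhbehghccchhdhh'
  #8 SA[8]=6  'ghccchhdhh'
  #9 SA[9]=15  'h'
  #10 SA[10]=2  'hbehghccchhdhh'
  #11 SA[11]=7  'hccchhdhh'
  #12 SA[12]=12  'hdhh'
  #13 SA[13]=5  'hghccchhdhh'
  #14 SA[14]=14  'hh'
  #15 SA[15]=11  'hhdhh'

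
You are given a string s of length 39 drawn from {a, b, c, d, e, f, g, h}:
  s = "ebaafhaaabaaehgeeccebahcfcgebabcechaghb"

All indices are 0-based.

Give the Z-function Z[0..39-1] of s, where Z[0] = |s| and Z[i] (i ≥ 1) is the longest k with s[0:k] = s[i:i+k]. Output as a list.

[39, 0, 0, 0, 0, 0, 0, 0, 0, 0, 0, 0, 1, 0, 0, 1, 1, 0, 0, 3, 0, 0, 0, 0, 0, 0, 0, 3, 0, 0, 0, 0, 1, 0, 0, 0, 0, 0, 0]

Z[0]=39
i=1: fresh scan; Z[1]=0
i=2: fresh scan; Z[2]=0
i=3: fresh scan; Z[3]=0
i=4: fresh scan; Z[4]=0
i=5: fresh scan; Z[5]=0
i=6: fresh scan; Z[6]=0
i=7: fresh scan; Z[7]=0
i=8: fresh scan; Z[8]=0
i=9: fresh scan; Z[9]=0
i=10: fresh scan; Z[10]=0
i=11: fresh scan; Z[11]=0
i=12: fresh scan; Z[12]=1 grow→box=[12,13)
i=13: fresh scan; Z[13]=0
i=14: fresh scan; Z[14]=0
i=15: fresh scan; Z[15]=1 grow→box=[15,16)
i=16: fresh scan; Z[16]=1 grow→box=[16,17)
i=17: fresh scan; Z[17]=0
i=18: fresh scan; Z[18]=0
i=19: fresh scan; Z[19]=3 grow→box=[19,22)
i=20: min(r-i=2, Z[1]=0)=0; Z[20]=0
i=21: min(r-i=1, Z[2]=0)=0; Z[21]=0
i=22: fresh scan; Z[22]=0
i=23: fresh scan; Z[23]=0
i=24: fresh scan; Z[24]=0
i=25: fresh scan; Z[25]=0
i=26: fresh scan; Z[26]=0
i=27: fresh scan; Z[27]=3 grow→box=[27,30)
i=28: min(r-i=2, Z[1]=0)=0; Z[28]=0
i=29: min(r-i=1, Z[2]=0)=0; Z[29]=0
i=30: fresh scan; Z[30]=0
i=31: fresh scan; Z[31]=0
i=32: fresh scan; Z[32]=1 grow→box=[32,33)
i=33: fresh scan; Z[33]=0
i=34: fresh scan; Z[34]=0
i=35: fresh scan; Z[35]=0
i=36: fresh scan; Z[36]=0
i=37: fresh scan; Z[37]=0
i=38: fresh scan; Z[38]=0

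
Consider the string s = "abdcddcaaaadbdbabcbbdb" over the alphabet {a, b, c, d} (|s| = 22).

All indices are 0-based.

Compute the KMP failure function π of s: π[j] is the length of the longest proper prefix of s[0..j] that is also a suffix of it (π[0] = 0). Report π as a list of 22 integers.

[0, 0, 0, 0, 0, 0, 0, 1, 1, 1, 1, 0, 0, 0, 0, 1, 2, 0, 0, 0, 0, 0]

π[0] = 0
j=1 s[j]='b': π[1]=0 (border '')
j=2 s[j]='d': π[2]=0 (border '')
j=3 s[j]='c': π[3]=0 (border '')
j=4 s[j]='d': π[4]=0 (border '')
j=5 s[j]='d': π[5]=0 (border '')
j=6 s[j]='c': π[6]=0 (border '')
j=7 s[j]='a': π[7]=1 (border 'a')
j=8 s[j]='a': k: 1→0; π[8]=1 (border 'a')
j=9 s[j]='a': k: 1→0; π[9]=1 (border 'a')
j=10 s[j]='a': k: 1→0; π[10]=1 (border 'a')
j=11 s[j]='d': k: 1→0; π[11]=0 (border '')
j=12 s[j]='b': π[12]=0 (border '')
j=13 s[j]='d': π[13]=0 (border '')
j=14 s[j]='b': π[14]=0 (border '')
j=15 s[j]='a': π[15]=1 (border 'a')
j=16 s[j]='b': π[16]=2 (border 'ab')
j=17 s[j]='c': k: 2→0; π[17]=0 (border '')
j=18 s[j]='b': π[18]=0 (border '')
j=19 s[j]='b': π[19]=0 (border '')
j=20 s[j]='d': π[20]=0 (border '')
j=21 s[j]='b': π[21]=0 (border '')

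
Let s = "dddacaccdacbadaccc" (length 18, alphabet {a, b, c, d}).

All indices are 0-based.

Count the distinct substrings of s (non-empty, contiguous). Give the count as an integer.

rank→(start, suffix):
  0 → (3, 'acaccdacbadaccc')
  1 → (9, 'acbadaccc')
  2 → (14, 'accc')
  3 → (5, 'accdacbadaccc')
  4 → (12, 'adaccc')
  5 → (11, 'badaccc')
  6 → (17, 'c')
  7 → (4, 'caccdacbadaccc')
  8 → (10, 'cbadaccc')
  9 → (16, 'cc')
  10 → (15, 'ccc')
  11 → (6, 'ccdacbadaccc')
  12 → (7, 'cdacbadaccc')
  13 → (2, 'dacaccdacbadaccc')
  14 → (8, 'dacbadaccc')
  15 → (13, 'daccc')
  16 → (1, 'ddacaccdacbadaccc')
  17 → (0, 'dddacaccdacbadaccc')

SA = [3, 9, 14, 5, 12, 11, 17, 4, 10, 16, 15, 6, 7, 2, 8, 13, 1, 0]
i: (SA[i-1],SA[i]) lcp shared
  1: (3,9) 2 'ac'
  2: (9,14) 2 'ac'
  3: (14,5) 3 'acc'
  4: (5,12) 1 'a'
  5: (12,11) 0 ''
  6: (11,17) 0 ''
  7: (17,4) 1 'c'
  8: (4,10) 1 'c'
  9: (10,16) 1 'c'
  10: (16,15) 2 'cc'
  11: (15,6) 2 'cc'
  12: (6,7) 1 'c'
  13: (7,2) 0 ''
  14: (2,8) 3 'dac'
  15: (8,13) 3 'dac'
  16: (13,1) 1 'd'
  17: (1,0) 2 'dd'

n(n+1)/2 = 18·19/2 = 171
Σ LCP = 0 + 2 + 2 + 3 + 1 + 0 + 0 + 1 + 1 + 1 + 2 + 2 + 1 + 0 + 3 + 3 + 1 + 2 = 25
distinct = 171 − 25 = 146

146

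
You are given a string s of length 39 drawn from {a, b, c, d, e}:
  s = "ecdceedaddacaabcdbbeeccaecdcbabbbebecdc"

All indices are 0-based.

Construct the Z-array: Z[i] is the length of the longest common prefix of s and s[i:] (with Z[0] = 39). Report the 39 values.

[39, 0, 0, 0, 1, 1, 0, 0, 0, 0, 0, 0, 0, 0, 0, 0, 0, 0, 0, 1, 2, 0, 0, 0, 4, 0, 0, 0, 0, 0, 0, 0, 0, 1, 0, 4, 0, 0, 0]

Z[0]=39
i=1: i≥r, start 0; Z[1]=0
i=2: i≥r, start 0; Z[2]=0
i=3: i≥r, start 0; Z[3]=0
i=4: i≥r, start 0; Z[4]=1 scan→box=[4,5)
i=5: i≥r, start 0; Z[5]=1 scan→box=[5,6)
i=6: i≥r, start 0; Z[6]=0
i=7: i≥r, start 0; Z[7]=0
i=8: i≥r, start 0; Z[8]=0
i=9: i≥r, start 0; Z[9]=0
i=10: i≥r, start 0; Z[10]=0
i=11: i≥r, start 0; Z[11]=0
i=12: i≥r, start 0; Z[12]=0
i=13: i≥r, start 0; Z[13]=0
i=14: i≥r, start 0; Z[14]=0
i=15: i≥r, start 0; Z[15]=0
i=16: i≥r, start 0; Z[16]=0
i=17: i≥r, start 0; Z[17]=0
i=18: i≥r, start 0; Z[18]=0
i=19: i≥r, start 0; Z[19]=1 scan→box=[19,20)
i=20: i≥r, start 0; Z[20]=2 scan→box=[20,22)
i=21: min(r-i=1, Z[1]=0)=0; Z[21]=0
i=22: i≥r, start 0; Z[22]=0
i=23: i≥r, start 0; Z[23]=0
i=24: i≥r, start 0; Z[24]=4 scan→box=[24,28)
i=25: min(r-i=3, Z[1]=0)=0; Z[25]=0
i=26: min(r-i=2, Z[2]=0)=0; Z[26]=0
i=27: min(r-i=1, Z[3]=0)=0; Z[27]=0
i=28: i≥r, start 0; Z[28]=0
i=29: i≥r, start 0; Z[29]=0
i=30: i≥r, start 0; Z[30]=0
i=31: i≥r, start 0; Z[31]=0
i=32: i≥r, start 0; Z[32]=0
i=33: i≥r, start 0; Z[33]=1 scan→box=[33,34)
i=34: i≥r, start 0; Z[34]=0
i=35: i≥r, start 0; Z[35]=4 scan→box=[35,39)
i=36: min(r-i=3, Z[1]=0)=0; Z[36]=0
i=37: min(r-i=2, Z[2]=0)=0; Z[37]=0
i=38: min(r-i=1, Z[3]=0)=0; Z[38]=0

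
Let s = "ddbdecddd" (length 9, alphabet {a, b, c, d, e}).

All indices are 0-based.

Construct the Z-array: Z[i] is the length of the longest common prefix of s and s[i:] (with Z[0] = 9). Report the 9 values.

Z[0]=9
i=1: i≥r, start 0; Z[1]=1 extend→box=[1,2)
i=2: i≥r, start 0; Z[2]=0
i=3: i≥r, start 0; Z[3]=1 extend→box=[3,4)
i=4: i≥r, start 0; Z[4]=0
i=5: i≥r, start 0; Z[5]=0
i=6: i≥r, start 0; Z[6]=2 extend→box=[6,8)
i=7: min(r-i=1, Z[1]=1)=1; Z[7]=2 extend→box=[7,9)
i=8: min(r-i=1, Z[1]=1)=1; Z[8]=1

[9, 1, 0, 1, 0, 0, 2, 2, 1]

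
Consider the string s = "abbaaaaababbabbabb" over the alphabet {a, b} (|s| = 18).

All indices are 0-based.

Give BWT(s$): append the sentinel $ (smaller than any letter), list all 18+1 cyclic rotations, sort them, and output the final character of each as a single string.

rank  rotation             last
    0  $abbaaaaababbabbabb  b
    1  aaaaababbabbabb$abb  b
    2  aaaababbabbabb$abba  a
    3  aaababbabbabb$abbaa  a
    4  aababbabbabb$abbaaa  a
    5  ababbabbabb$abbaaaa  a
    6  abb$abbaaaaababbabb  b
    7  abbaaaaababbabbabb$  $
    8  abbabb$abbaaaaababb  b
    9  abbabbabb$abbaaaaab  b
   10  b$abbaaaaababbabbab  b
   11  baaaaababbabbabb$ab  b
   12  babb$abbaaaaababbab  b
   13  babbabb$abbaaaaabab  b
   14  babbabbabb$abbaaaaa  a
   15  bb$abbaaaaababbabba  a
   16  bbaaaaababbabbabb$a  a
   17  bbabb$abbaaaaababba  a
   18  bbabbabb$abbaaaaaba  a

bbaaaab$bbbbbbaaaaa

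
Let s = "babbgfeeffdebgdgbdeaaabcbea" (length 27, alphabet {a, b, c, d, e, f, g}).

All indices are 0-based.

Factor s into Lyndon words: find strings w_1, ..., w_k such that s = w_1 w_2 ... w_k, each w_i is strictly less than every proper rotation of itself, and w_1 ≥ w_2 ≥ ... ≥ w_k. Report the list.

["b", "abbgfeeffdebgdgbde", "aaabcbe", "a"]

emit factor 1: 'b' (i=0, period=1)
emit factor 2: 'abbgfeeffdebgdgbde' (i=1, period=18)
emit factor 3: 'aaabcbe' (i=19, period=7)
emit factor 4: 'a' (i=26, period=1)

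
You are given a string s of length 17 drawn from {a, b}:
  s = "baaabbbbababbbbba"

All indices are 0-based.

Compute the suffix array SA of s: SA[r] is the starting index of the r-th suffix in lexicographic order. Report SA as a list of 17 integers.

[16, 1, 2, 8, 3, 10, 15, 0, 7, 9, 14, 6, 13, 5, 12, 4, 11]

rank | idx | suffix
   0 |  16 | a
   1 |   1 | aaabbbbababbbbba
   2 |   2 | aabbbbababbbbba
   3 |   8 | ababbbbba
   4 |   3 | abbbbababbbbba
   5 |  10 | abbbbba
   6 |  15 | ba
   7 |   0 | baaabbbbababbbbba
   8 |   7 | bababbbbba
   9 |   9 | babbbbba
  10 |  14 | bba
  11 |   6 | bbababbbbba
  12 |  13 | bbba
  13 |   5 | bbbababbbbba
  14 |  12 | bbbba
  15 |   4 | bbbbababbbbba
  16 |  11 | bbbbba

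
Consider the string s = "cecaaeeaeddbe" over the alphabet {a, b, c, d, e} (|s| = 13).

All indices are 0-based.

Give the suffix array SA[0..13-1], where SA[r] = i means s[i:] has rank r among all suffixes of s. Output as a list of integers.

rank→(start, suffix):
  0 → (3, 'aaeeaeddbe')
  1 → (7, 'aeddbe')
  2 → (4, 'aeeaeddbe')
  3 → (11, 'be')
  4 → (2, 'caaeeaeddbe')
  5 → (0, 'cecaaeeaeddbe')
  6 → (10, 'dbe')
  7 → (9, 'ddbe')
  8 → (12, 'e')
  9 → (6, 'eaeddbe')
  10 → (1, 'ecaaeeaeddbe')
  11 → (8, 'eddbe')
  12 → (5, 'eeaeddbe')

[3, 7, 4, 11, 2, 0, 10, 9, 12, 6, 1, 8, 5]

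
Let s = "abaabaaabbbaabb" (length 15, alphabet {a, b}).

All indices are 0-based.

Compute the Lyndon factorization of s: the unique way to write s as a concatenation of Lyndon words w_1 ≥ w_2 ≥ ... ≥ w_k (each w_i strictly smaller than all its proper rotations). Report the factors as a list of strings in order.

emit factor 1: 'ab' (i=0, period=2)
emit factor 2: 'aab' (i=2, period=3)
emit factor 3: 'aaabbbaabb' (i=5, period=10)

["ab", "aab", "aaabbbaabb"]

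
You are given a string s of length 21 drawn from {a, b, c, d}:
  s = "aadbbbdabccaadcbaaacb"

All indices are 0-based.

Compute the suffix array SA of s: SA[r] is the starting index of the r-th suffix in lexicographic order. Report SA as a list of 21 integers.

sorted suffixes:
  #0 SA[0]=16  'aaacb'
  #1 SA[1]=17  'aacb'
  #2 SA[2]=0  'aadbbbdabccaadcbaaacb'
  #3 SA[3]=11  'aadcbaaacb'
  #4 SA[4]=7  'abccaadcbaaacb'
  #5 SA[5]=18  'acb'
  #6 SA[6]=1  'adbbbdabccaadcbaaacb'
  #7 SA[7]=12  'adcbaaacb'
  #8 SA[8]=20  'b'
  #9 SA[9]=15  'baaacb'
  #10 SA[10]=3  'bbbdabccaadcbaaacb'
  #11 SA[11]=4  'bbdabccaadcbaaacb'
  #12 SA[12]=8  'bccaadcbaaacb'
  #13 SA[13]=5  'bdabccaadcbaaacb'
  #14 SA[14]=10  'caadcbaaacb'
  #15 SA[15]=19  'cb'
  #16 SA[16]=14  'cbaaacb'
  #17 SA[17]=9  'ccaadcbaaacb'
  #18 SA[18]=6  'dabccaadcbaaacb'
  #19 SA[19]=2  'dbbbdabccaadcbaaacb'
  #20 SA[20]=13  'dcbaaacb'

[16, 17, 0, 11, 7, 18, 1, 12, 20, 15, 3, 4, 8, 5, 10, 19, 14, 9, 6, 2, 13]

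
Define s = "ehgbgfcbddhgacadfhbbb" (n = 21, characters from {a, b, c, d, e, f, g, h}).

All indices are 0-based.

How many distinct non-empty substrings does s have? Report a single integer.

216

rank→(start, suffix):
  0 → (12, 'acadfhbbb')
  1 → (14, 'adfhbbb')
  2 → (20, 'b')
  3 → (19, 'bb')
  4 → (18, 'bbb')
  5 → (7, 'bddhgacadfhbbb')
  6 → (3, 'bgfcbddhgacadfhbbb')
  7 → (13, 'cadfhbbb')
  8 → (6, 'cbddhgacadfhbbb')
  9 → (8, 'ddhgacadfhbbb')
  10 → (15, 'dfhbbb')
  11 → (9, 'dhgacadfhbbb')
  12 → (0, 'ehgbgfcbddhgacadfhbbb')
  13 → (5, 'fcbddhgacadfhbbb')
  14 → (16, 'fhbbb')
  15 → (11, 'gacadfhbbb')
  16 → (2, 'gbgfcbddhgacadfhbbb')
  17 → (4, 'gfcbddhgacadfhbbb')
  18 → (17, 'hbbb')
  19 → (10, 'hgacadfhbbb')
  20 → (1, 'hgbgfcbddhgacadfhbbb')

SA = [12, 14, 20, 19, 18, 7, 3, 13, 6, 8, 15, 9, 0, 5, 16, 11, 2, 4, 17, 10, 1]
rank  pair      lcp
   1  s[12:],s[14:]  1  'a'
   2  s[14:],s[20:]  0  ''
   3  s[20:],s[19:]  1  'b'
   4  s[19:],s[18:]  2  'bb'
   5  s[18:],s[7:]  1  'b'
   6  s[7:],s[3:]  1  'b'
   7  s[3:],s[13:]  0  ''
   8  s[13:],s[6:]  1  'c'
   9  s[6:],s[8:]  0  ''
  10  s[8:],s[15:]  1  'd'
  11  s[15:],s[9:]  1  'd'
  12  s[9:],s[0:]  0  ''
  13  s[0:],s[5:]  0  ''
  14  s[5:],s[16:]  1  'f'
  15  s[16:],s[11:]  0  ''
  16  s[11:],s[2:]  1  'g'
  17  s[2:],s[4:]  1  'g'
  18  s[4:],s[17:]  0  ''
  19  s[17:],s[10:]  1  'h'
  20  s[10:],s[1:]  2  'hg'

n(n+1)/2 = 21·22/2 = 231
Σ LCP = 0 + 1 + 0 + 1 + 2 + 1 + 1 + 0 + 1 + 0 + 1 + 1 + 0 + 0 + 1 + 0 + 1 + 1 + 0 + 1 + 2 = 15
distinct = 231 − 15 = 216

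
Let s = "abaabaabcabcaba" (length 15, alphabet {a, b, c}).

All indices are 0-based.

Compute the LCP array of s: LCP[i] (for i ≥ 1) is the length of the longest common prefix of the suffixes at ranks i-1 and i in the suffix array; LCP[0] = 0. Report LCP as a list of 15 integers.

[0, 1, 3, 1, 3, 5, 2, 5, 0, 2, 4, 1, 4, 0, 3]

sorted suffixes:
  #0 SA[0]=14  'a'
  #1 SA[1]=2  'aabaabcabcaba'
  #2 SA[2]=5  'aabcabcaba'
  #3 SA[3]=12  'aba'
  #4 SA[4]=0  'abaabaabcabcaba'
  #5 SA[5]=3  'abaabcabcaba'
  #6 SA[6]=9  'abcaba'
  #7 SA[7]=6  'abcabcaba'
  #8 SA[8]=13  'ba'
  #9 SA[9]=1  'baabaabcabcaba'
  #10 SA[10]=4  'baabcabcaba'
  #11 SA[11]=10  'bcaba'
  #12 SA[12]=7  'bcabcaba'
  #13 SA[13]=11  'caba'
  #14 SA[14]=8  'cabcaba'

SA = [14, 2, 5, 12, 0, 3, 9, 6, 13, 1, 4, 10, 7, 11, 8]
i: (SA[i-1],SA[i]) lcp shared
  1: (14,2) 1 'a'
  2: (2,5) 3 'aab'
  3: (5,12) 1 'a'
  4: (12,0) 3 'aba'
  5: (0,3) 5 'abaab'
  6: (3,9) 2 'ab'
  7: (9,6) 5 'abcab'
  8: (6,13) 0 ''
  9: (13,1) 2 'ba'
  10: (1,4) 4 'baab'
  11: (4,10) 1 'b'
  12: (10,7) 4 'bcab'
  13: (7,11) 0 ''
  14: (11,8) 3 'cab'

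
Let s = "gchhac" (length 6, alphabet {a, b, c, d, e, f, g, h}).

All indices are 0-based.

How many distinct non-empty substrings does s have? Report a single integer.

19

sorted suffixes:
  #0 SA[0]=4  'ac'
  #1 SA[1]=5  'c'
  #2 SA[2]=1  'chhac'
  #3 SA[3]=0  'gchhac'
  #4 SA[4]=3  'hac'
  #5 SA[5]=2  'hhac'

SA = [4, 5, 1, 0, 3, 2]
rank  pair      lcp
   1  s[4:],s[5:]  0  ''
   2  s[5:],s[1:]  1  'c'
   3  s[1:],s[0:]  0  ''
   4  s[0:],s[3:]  0  ''
   5  s[3:],s[2:]  1  'h'

n(n+1)/2 = 6·7/2 = 21
Σ LCP = 0 + 0 + 1 + 0 + 0 + 1 = 2
distinct = 21 − 2 = 19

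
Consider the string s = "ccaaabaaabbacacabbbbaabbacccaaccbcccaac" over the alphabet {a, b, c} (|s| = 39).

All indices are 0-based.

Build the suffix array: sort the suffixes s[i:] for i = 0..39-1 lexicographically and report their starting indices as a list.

[2, 6, 3, 7, 20, 36, 28, 4, 8, 21, 15, 37, 13, 11, 29, 24, 5, 19, 10, 23, 18, 9, 22, 17, 16, 32, 38, 1, 35, 27, 14, 12, 31, 0, 34, 26, 30, 33, 25]

sorted suffixes:
  #0 SA[0]=2  'aaabaaabbacacabbbbaabbacccaaccbcccaac'
  #1 SA[1]=6  'aaabbacacabbbbaabbacccaaccbcccaac'
  #2 SA[2]=3  'aabaaabbacacabbbbaabbacccaaccbcccaac'
  #3 SA[3]=7  'aabbacacabbbbaabbacccaaccbcccaac'
  #4 SA[4]=20  'aabbacccaaccbcccaac'
  #5 SA[5]=36  'aac'
  #6 SA[6]=28  'aaccbcccaac'
  #7 SA[7]=4  'abaaabbacacabbbbaabbacccaaccbcccaac'
  #8 SA[8]=8  'abbacacabbbbaabbacccaaccbcccaac'
  #9 SA[9]=21  'abbacccaaccbcccaac'
  #10 SA[10]=15  'abbbbaabbacccaaccbcccaac'
  #11 SA[11]=37  'ac'
  #12 SA[12]=13  'acabbbbaabbacccaaccbcccaac'
  #13 SA[13]=11  'acacabbbbaabbacccaaccbcccaac'
  #14 SA[14]=29  'accbcccaac'
  #15 SA[15]=24  'acccaaccbcccaac'
  #16 SA[16]=5  'baaabbacacabbbbaabbacccaaccbcccaac'
  #17 SA[17]=19  'baabbacccaaccbcccaac'
  #18 SA[18]=10  'bacacabbbbaabbacccaaccbcccaac'
  #19 SA[19]=23  'bacccaaccbcccaac'
  #20 SA[20]=18  'bbaabbacccaaccbcccaac'
  #21 SA[21]=9  'bbacacabbbbaabbacccaaccbcccaac'
  #22 SA[22]=22  'bbacccaaccbcccaac'
  #23 SA[23]=17  'bbbaabbacccaaccbcccaac'
  #24 SA[24]=16  'bbbbaabbacccaaccbcccaac'
  #25 SA[25]=32  'bcccaac'
  #26 SA[26]=38  'c'
  #27 SA[27]=1  'caaabaaabbacacabbbbaabbacccaaccbcccaac'
  #28 SA[28]=35  'caac'
  #29 SA[29]=27  'caaccbcccaac'
  #30 SA[30]=14  'cabbbbaabbacccaaccbcccaac'
  #31 SA[31]=12  'cacabbbbaabbacccaaccbcccaac'
  #32 SA[32]=31  'cbcccaac'
  #33 SA[33]=0  'ccaaabaaabbacacabbbbaabbacccaaccbcccaac'
  #34 SA[34]=34  'ccaac'
  #35 SA[35]=26  'ccaaccbcccaac'
  #36 SA[36]=30  'ccbcccaac'
  #37 SA[37]=33  'cccaac'
  #38 SA[38]=25  'cccaaccbcccaac'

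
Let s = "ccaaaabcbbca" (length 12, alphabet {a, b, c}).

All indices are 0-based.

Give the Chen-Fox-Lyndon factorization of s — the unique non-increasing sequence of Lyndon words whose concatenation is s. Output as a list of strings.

emit factor 1: 'c' (i=0, period=1)
emit factor 2: 'c' (i=1, period=1)
emit factor 3: 'aaaabcbbc' (i=2, period=9)
emit factor 4: 'a' (i=11, period=1)

["c", "c", "aaaabcbbc", "a"]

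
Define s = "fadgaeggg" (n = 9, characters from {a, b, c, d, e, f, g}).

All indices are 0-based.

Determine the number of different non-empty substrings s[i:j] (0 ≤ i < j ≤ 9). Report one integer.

rank | idx | suffix
   0 |   1 | adgaeggg
   1 |   4 | aeggg
   2 |   2 | dgaeggg
   3 |   5 | eggg
   4 |   0 | fadgaeggg
   5 |   8 | g
   6 |   3 | gaeggg
   7 |   7 | gg
   8 |   6 | ggg

SA = [1, 4, 2, 5, 0, 8, 3, 7, 6]
rank  pair      lcp
   1  s[1:],s[4:]  1  'a'
   2  s[4:],s[2:]  0  ''
   3  s[2:],s[5:]  0  ''
   4  s[5:],s[0:]  0  ''
   5  s[0:],s[8:]  0  ''
   6  s[8:],s[3:]  1  'g'
   7  s[3:],s[7:]  1  'g'
   8  s[7:],s[6:]  2  'gg'

n(n+1)/2 = 9·10/2 = 45
Σ LCP = 0 + 1 + 0 + 0 + 0 + 0 + 1 + 1 + 2 = 5
distinct = 45 − 5 = 40

40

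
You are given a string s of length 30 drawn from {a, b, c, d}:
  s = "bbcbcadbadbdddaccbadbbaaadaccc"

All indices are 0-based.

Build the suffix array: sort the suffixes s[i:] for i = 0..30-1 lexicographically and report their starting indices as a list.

sorted suffixes:
  #0 SA[0]=22  'aaadaccc'
  #1 SA[1]=23  'aadaccc'
  #2 SA[2]=14  'accbadbbaaadaccc'
  #3 SA[3]=26  'accc'
  #4 SA[4]=24  'adaccc'
  #5 SA[5]=5  'adbadbdddaccbadbbaaadaccc'
  #6 SA[6]=18  'adbbaaadaccc'
  #7 SA[7]=8  'adbdddaccbadbbaaadaccc'
  #8 SA[8]=21  'baaadaccc'
  #9 SA[9]=17  'badbbaaadaccc'
  #10 SA[10]=7  'badbdddaccbadbbaaadaccc'
  #11 SA[11]=20  'bbaaadaccc'
  #12 SA[12]=0  'bbcbcadbadbdddaccbadbbaaadaccc'
  #13 SA[13]=3  'bcadbadbdddaccbadbbaaadaccc'
  #14 SA[14]=1  'bcbcadbadbdddaccbadbbaaadaccc'
  #15 SA[15]=10  'bdddaccbadbbaaadaccc'
  #16 SA[16]=29  'c'
  #17 SA[17]=4  'cadbadbdddaccbadbbaaadaccc'
  #18 SA[18]=16  'cbadbbaaadaccc'
  #19 SA[19]=2  'cbcadbadbdddaccbadbbaaadaccc'
  #20 SA[20]=28  'cc'
  #21 SA[21]=15  'ccbadbbaaadaccc'
  #22 SA[22]=27  'ccc'
  #23 SA[23]=13  'daccbadbbaaadaccc'
  #24 SA[24]=25  'daccc'
  #25 SA[25]=6  'dbadbdddaccbadbbaaadaccc'
  #26 SA[26]=19  'dbbaaadaccc'
  #27 SA[27]=9  'dbdddaccbadbbaaadaccc'
  #28 SA[28]=12  'ddaccbadbbaaadaccc'
  #29 SA[29]=11  'dddaccbadbbaaadaccc'

[22, 23, 14, 26, 24, 5, 18, 8, 21, 17, 7, 20, 0, 3, 1, 10, 29, 4, 16, 2, 28, 15, 27, 13, 25, 6, 19, 9, 12, 11]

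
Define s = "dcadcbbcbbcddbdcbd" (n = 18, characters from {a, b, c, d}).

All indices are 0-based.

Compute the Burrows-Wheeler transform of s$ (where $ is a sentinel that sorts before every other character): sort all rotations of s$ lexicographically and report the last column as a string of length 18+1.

dcccbbcdddbdbbd$abc

rank  rotation             last
    0  $dcadcbbcbbcddbdcbd  d
    1  adcbbcbbcddbdcbd$dc  c
    2  bbcbbcddbdcbd$dcadc  c
    3  bbcddbdcbd$dcadcbbc  c
    4  bcbbcddbdcbd$dcadcb  b
    5  bcddbdcbd$dcadcbbcb  b
    6  bd$dcadcbbcbbcddbdc  c
    7  bdcbd$dcadcbbcbbcdd  d
    8  cadcbbcbbcddbdcbd$d  d
    9  cbbcbbcddbdcbd$dcad  d
   10  cbbcddbdcbd$dcadcbb  b
   11  cbd$dcadcbbcbbcddbd  d
   12  cddbdcbd$dcadcbbcbb  b
   13  d$dcadcbbcbbcddbdcb  b
   14  dbdcbd$dcadcbbcbbcd  d
   15  dcadcbbcbbcddbdcbd$  $
   16  dcbbcbbcddbdcbd$dca  a
   17  dcbd$dcadcbbcbbcddb  b
   18  ddbdcbd$dcadcbbcbbc  c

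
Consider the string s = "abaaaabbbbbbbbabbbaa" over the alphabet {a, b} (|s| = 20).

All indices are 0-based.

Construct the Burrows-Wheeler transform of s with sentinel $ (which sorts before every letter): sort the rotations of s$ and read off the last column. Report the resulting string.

rank  rotation               last
    0  $abaaaabbbbbbbbabbbaa  a
    1  a$abaaaabbbbbbbbabbba  a
    2  aa$abaaaabbbbbbbbabbb  b
    3  aaaabbbbbbbbabbbaa$ab  b
    4  aaabbbbbbbbabbbaa$aba  a
    5  aabbbbbbbbabbbaa$abaa  a
    6  abaaaabbbbbbbbabbbaa$  $
    7  abbbaa$abaaaabbbbbbbb  b
    8  abbbbbbbbabbbaa$abaaa  a
    9  baa$abaaaabbbbbbbbabb  b
   10  baaaabbbbbbbbabbbaa$a  a
   11  babbbaa$abaaaabbbbbbb  b
   12  bbaa$abaaaabbbbbbbbab  b
   13  bbabbbaa$abaaaabbbbbb  b
   14  bbbaa$abaaaabbbbbbbba  a
   15  bbbabbbaa$abaaaabbbbb  b
   16  bbbbabbbaa$abaaaabbbb  b
   17  bbbbbabbbaa$abaaaabbb  b
   18  bbbbbbabbbaa$abaaaabb  b
   19  bbbbbbbabbbaa$abaaaab  b
   20  bbbbbbbbabbbaa$abaaaa  a

aabbaa$bababbbabbbbba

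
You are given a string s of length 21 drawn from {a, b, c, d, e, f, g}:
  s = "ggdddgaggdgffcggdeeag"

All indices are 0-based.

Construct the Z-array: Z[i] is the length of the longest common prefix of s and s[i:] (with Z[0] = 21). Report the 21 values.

Z[0]=21
i=1: fresh scan; Z[1]=1 grow→box=[1,2)
i=2: fresh scan; Z[2]=0
i=3: fresh scan; Z[3]=0
i=4: fresh scan; Z[4]=0
i=5: fresh scan; Z[5]=1 grow→box=[5,6)
i=6: fresh scan; Z[6]=0
i=7: fresh scan; Z[7]=3 grow→box=[7,10)
i=8: min(r-i=2, Z[1]=1)=1; Z[8]=1
i=9: min(r-i=1, Z[2]=0)=0; Z[9]=0
i=10: fresh scan; Z[10]=1 grow→box=[10,11)
i=11: fresh scan; Z[11]=0
i=12: fresh scan; Z[12]=0
i=13: fresh scan; Z[13]=0
i=14: fresh scan; Z[14]=3 grow→box=[14,17)
i=15: min(r-i=2, Z[1]=1)=1; Z[15]=1
i=16: min(r-i=1, Z[2]=0)=0; Z[16]=0
i=17: fresh scan; Z[17]=0
i=18: fresh scan; Z[18]=0
i=19: fresh scan; Z[19]=0
i=20: fresh scan; Z[20]=1 grow→box=[20,21)

[21, 1, 0, 0, 0, 1, 0, 3, 1, 0, 1, 0, 0, 0, 3, 1, 0, 0, 0, 0, 1]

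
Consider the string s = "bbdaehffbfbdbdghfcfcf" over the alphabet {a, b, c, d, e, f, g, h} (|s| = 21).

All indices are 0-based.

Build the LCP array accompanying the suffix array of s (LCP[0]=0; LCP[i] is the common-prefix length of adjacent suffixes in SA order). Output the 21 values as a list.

rank→(start, suffix):
  0 → (3, 'aehffbfbdbdghfcfcf')
  1 → (0, 'bbdaehffbfbdbdghfcfcf')
  2 → (1, 'bdaehffbfbdbdghfcfcf')
  3 → (10, 'bdbdghfcfcf')
  4 → (12, 'bdghfcfcf')
  5 → (8, 'bfbdbdghfcfcf')
  6 → (19, 'cf')
  7 → (17, 'cfcf')
  8 → (2, 'daehffbfbdbdghfcfcf')
  9 → (11, 'dbdghfcfcf')
  10 → (13, 'dghfcfcf')
  11 → (4, 'ehffbfbdbdghfcfcf')
  12 → (20, 'f')
  13 → (9, 'fbdbdghfcfcf')
  14 → (7, 'fbfbdbdghfcfcf')
  15 → (18, 'fcf')
  16 → (16, 'fcfcf')
  17 → (6, 'ffbfbdbdghfcfcf')
  18 → (14, 'ghfcfcf')
  19 → (15, 'hfcfcf')
  20 → (5, 'hffbfbdbdghfcfcf')

SA = [3, 0, 1, 10, 12, 8, 19, 17, 2, 11, 13, 4, 20, 9, 7, 18, 16, 6, 14, 15, 5]
i: (SA[i-1],SA[i]) lcp shared
  1: (3,0) 0 ''
  2: (0,1) 1 'b'
  3: (1,10) 2 'bd'
  4: (10,12) 2 'bd'
  5: (12,8) 1 'b'
  6: (8,19) 0 ''
  7: (19,17) 2 'cf'
  8: (17,2) 0 ''
  9: (2,11) 1 'd'
  10: (11,13) 1 'd'
  11: (13,4) 0 ''
  12: (4,20) 0 ''
  13: (20,9) 1 'f'
  14: (9,7) 2 'fb'
  15: (7,18) 1 'f'
  16: (18,16) 3 'fcf'
  17: (16,6) 1 'f'
  18: (6,14) 0 ''
  19: (14,15) 0 ''
  20: (15,5) 2 'hf'

[0, 0, 1, 2, 2, 1, 0, 2, 0, 1, 1, 0, 0, 1, 2, 1, 3, 1, 0, 0, 2]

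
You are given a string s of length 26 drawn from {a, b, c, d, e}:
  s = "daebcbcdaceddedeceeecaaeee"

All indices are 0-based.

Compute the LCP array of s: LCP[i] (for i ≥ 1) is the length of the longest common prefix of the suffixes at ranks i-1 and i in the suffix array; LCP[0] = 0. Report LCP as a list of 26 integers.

[0, 1, 1, 2, 0, 2, 0, 1, 1, 1, 2, 0, 2, 1, 1, 2, 0, 1, 1, 2, 1, 2, 1, 2, 2, 3]

sorted suffixes:
  #0 SA[0]=21  'aaeee'
  #1 SA[1]=8  'aceddedeceeecaaeee'
  #2 SA[2]=1  'aebcbcdaceddedeceeecaaeee'
  #3 SA[3]=22  'aeee'
  #4 SA[4]=3  'bcbcdaceddedeceeecaaeee'
  #5 SA[5]=5  'bcdaceddedeceeecaaeee'
  #6 SA[6]=20  'caaeee'
  #7 SA[7]=4  'cbcdaceddedeceeecaaeee'
  #8 SA[8]=6  'cdaceddedeceeecaaeee'
  #9 SA[9]=9  'ceddedeceeecaaeee'
  #10 SA[10]=16  'ceeecaaeee'
  #11 SA[11]=7  'daceddedeceeecaaeee'
  #12 SA[12]=0  'daebcbcdaceddedeceeecaaeee'
  #13 SA[13]=11  'ddedeceeecaaeee'
  #14 SA[14]=14  'deceeecaaeee'
  #15 SA[15]=12  'dedeceeecaaeee'
  #16 SA[16]=25  'e'
  #17 SA[17]=2  'ebcbcdaceddedeceeecaaeee'
  #18 SA[18]=19  'ecaaeee'
  #19 SA[19]=15  'eceeecaaeee'
  #20 SA[20]=10  'eddedeceeecaaeee'
  #21 SA[21]=13  'edeceeecaaeee'
  #22 SA[22]=24  'ee'
  #23 SA[23]=18  'eecaaeee'
  #24 SA[24]=23  'eee'
  #25 SA[25]=17  'eeecaaeee'

SA = [21, 8, 1, 22, 3, 5, 20, 4, 6, 9, 16, 7, 0, 11, 14, 12, 25, 2, 19, 15, 10, 13, 24, 18, 23, 17]
rank  pair      lcp
   1  s[21:],s[8:]  1  'a'
   2  s[8:],s[1:]  1  'a'
   3  s[1:],s[22:]  2  'ae'
   4  s[22:],s[3:]  0  ''
   5  s[3:],s[5:]  2  'bc'
   6  s[5:],s[20:]  0  ''
   7  s[20:],s[4:]  1  'c'
   8  s[4:],s[6:]  1  'c'
   9  s[6:],s[9:]  1  'c'
  10  s[9:],s[16:]  2  'ce'
  11  s[16:],s[7:]  0  ''
  12  s[7:],s[0:]  2  'da'
  13  s[0:],s[11:]  1  'd'
  14  s[11:],s[14:]  1  'd'
  15  s[14:],s[12:]  2  'de'
  16  s[12:],s[25:]  0  ''
  17  s[25:],s[2:]  1  'e'
  18  s[2:],s[19:]  1  'e'
  19  s[19:],s[15:]  2  'ec'
  20  s[15:],s[10:]  1  'e'
  21  s[10:],s[13:]  2  'ed'
  22  s[13:],s[24:]  1  'e'
  23  s[24:],s[18:]  2  'ee'
  24  s[18:],s[23:]  2  'ee'
  25  s[23:],s[17:]  3  'eee'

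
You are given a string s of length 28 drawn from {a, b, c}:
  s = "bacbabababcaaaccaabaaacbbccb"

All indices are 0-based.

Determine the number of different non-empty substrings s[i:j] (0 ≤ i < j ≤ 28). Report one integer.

rank→(start, suffix):
  0 → (19, 'aaacbbccb')
  1 → (11, 'aaaccaabaaacbbccb')
  2 → (16, 'aabaaacbbccb')
  3 → (20, 'aacbbccb')
  4 → (12, 'aaccaabaaacbbccb')
  5 → (17, 'abaaacbbccb')
  6 → (4, 'abababcaaaccaabaaacbbccb')
  7 → (6, 'ababcaaaccaabaaacbbccb')
  8 → (8, 'abcaaaccaabaaacbbccb')
  9 → (1, 'acbabababcaaaccaabaaacbbccb')
  10 → (21, 'acbbccb')
  11 → (13, 'accaabaaacbbccb')
  12 → (27, 'b')
  13 → (18, 'baaacbbccb')
  14 → (3, 'babababcaaaccaabaaacbbccb')
  15 → (5, 'bababcaaaccaabaaacbbccb')
  16 → (7, 'babcaaaccaabaaacbbccb')
  17 → (0, 'bacbabababcaaaccaabaaacbbccb')
  18 → (23, 'bbccb')
  19 → (9, 'bcaaaccaabaaacbbccb')
  20 → (24, 'bccb')
  21 → (10, 'caaaccaabaaacbbccb')
  22 → (15, 'caabaaacbbccb')
  23 → (26, 'cb')
  24 → (2, 'cbabababcaaaccaabaaacbbccb')
  25 → (22, 'cbbccb')
  26 → (14, 'ccaabaaacbbccb')
  27 → (25, 'ccb')

SA = [19, 11, 16, 20, 12, 17, 4, 6, 8, 1, 21, 13, 27, 18, 3, 5, 7, 0, 23, 9, 24, 10, 15, 26, 2, 22, 14, 25]
[i] adj suffixes → lcp
  [1] 19/11 → 4 ('aaac')
  [2] 11/16 → 2 ('aa')
  [3] 16/20 → 2 ('aa')
  [4] 20/12 → 3 ('aac')
  [5] 12/17 → 1 ('a')
  [6] 17/4 → 3 ('aba')
  [7] 4/6 → 4 ('abab')
  [8] 6/8 → 2 ('ab')
  [9] 8/1 → 1 ('a')
  [10] 1/21 → 3 ('acb')
  [11] 21/13 → 2 ('ac')
  [12] 13/27 → 0 ('')
  [13] 27/18 → 1 ('b')
  [14] 18/3 → 2 ('ba')
  [15] 3/5 → 5 ('babab')
  [16] 5/7 → 3 ('bab')
  [17] 7/0 → 2 ('ba')
  [18] 0/23 → 1 ('b')
  [19] 23/9 → 1 ('b')
  [20] 9/24 → 2 ('bc')
  [21] 24/10 → 0 ('')
  [22] 10/15 → 3 ('caa')
  [23] 15/26 → 1 ('c')
  [24] 26/2 → 2 ('cb')
  [25] 2/22 → 2 ('cb')
  [26] 22/14 → 1 ('c')
  [27] 14/25 → 2 ('cc')

n(n+1)/2 = 28·29/2 = 406
Σ LCP = 0 + 4 + 2 + 2 + 3 + 1 + 3 + 4 + 2 + 1 + 3 + 2 + 0 + 1 + 2 + 5 + 3 + 2 + 1 + 1 + 2 + 0 + 3 + 1 + 2 + 2 + 1 + 2 = 55
distinct = 406 − 55 = 351

351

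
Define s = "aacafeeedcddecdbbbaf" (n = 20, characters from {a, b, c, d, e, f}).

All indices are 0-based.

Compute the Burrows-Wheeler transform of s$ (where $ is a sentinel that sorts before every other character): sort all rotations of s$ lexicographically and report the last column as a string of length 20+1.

f$abcbbdaedcecddeefaa

rank  rotation               last
    0  $aacafeeedcddecdbbbaf  f
    1  aacafeeedcddecdbbbaf$  $
    2  acafeeedcddecdbbbaf$a  a
    3  af$aacafeeedcddecdbbb  b
    4  afeeedcddecdbbbaf$aac  c
    5  baf$aacafeeedcddecdbb  b
    6  bbaf$aacafeeedcddecdb  b
    7  bbbaf$aacafeeedcddecd  d
    8  cafeeedcddecdbbbaf$aa  a
    9  cdbbbaf$aacafeeedcdde  e
   10  cddecdbbbaf$aacafeeed  d
   11  dbbbaf$aacafeeedcddec  c
   12  dcddecdbbbaf$aacafeee  e
   13  ddecdbbbaf$aacafeeedc  c
   14  decdbbbaf$aacafeeedcd  d
   15  ecdbbbaf$aacafeeedcdd  d
   16  edcddecdbbbaf$aacafee  e
   17  eedcddecdbbbaf$aacafe  e
   18  eeedcddecdbbbaf$aacaf  f
   19  f$aacafeeedcddecdbbba  a
   20  feeedcddecdbbbaf$aaca  a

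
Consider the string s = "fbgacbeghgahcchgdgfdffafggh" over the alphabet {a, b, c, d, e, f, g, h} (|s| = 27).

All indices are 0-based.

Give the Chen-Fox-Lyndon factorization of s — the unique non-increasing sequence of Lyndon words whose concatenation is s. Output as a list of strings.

emit factor 1: 'f' (i=0, period=1)
emit factor 2: 'bg' (i=1, period=2)
emit factor 3: 'acbeghgahcchgdgfdffafggh' (i=3, period=24)

["f", "bg", "acbeghgahcchgdgfdffafggh"]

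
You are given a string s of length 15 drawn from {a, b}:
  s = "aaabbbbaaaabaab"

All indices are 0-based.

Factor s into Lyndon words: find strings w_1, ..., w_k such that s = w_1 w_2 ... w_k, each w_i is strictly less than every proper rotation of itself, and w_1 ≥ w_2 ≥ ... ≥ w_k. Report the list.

["aaabbbb", "aaaabaab"]

emit factor 1: 'aaabbbb' (i=0, period=7)
emit factor 2: 'aaaabaab' (i=7, period=8)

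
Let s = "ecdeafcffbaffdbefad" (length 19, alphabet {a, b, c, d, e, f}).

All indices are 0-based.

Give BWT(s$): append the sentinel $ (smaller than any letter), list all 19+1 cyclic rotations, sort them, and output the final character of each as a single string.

dfebfdefafcd$befafca

rank  rotation              last
    0  $ecdeafcffbaffdbefad  d
    1  ad$ecdeafcffbaffdbef  f
    2  afcffbaffdbefad$ecde  e
    3  affdbefad$ecdeafcffb  b
    4  baffdbefad$ecdeafcff  f
    5  befad$ecdeafcffbaffd  d
    6  cdeafcffbaffdbefad$e  e
    7  cffbaffdbefad$ecdeaf  f
    8  d$ecdeafcffbaffdbefa  a
    9  dbefad$ecdeafcffbaff  f
   10  deafcffbaffdbefad$ec  c
   11  eafcffbaffdbefad$ecd  d
   12  ecdeafcffbaffdbefad$  $
   13  efad$ecdeafcffbaffdb  b
   14  fad$ecdeafcffbaffdbe  e
   15  fbaffdbefad$ecdeafcf  f
   16  fcffbaffdbefad$ecdea  a
   17  fdbefad$ecdeafcffbaf  f
   18  ffbaffdbefad$ecdeafc  c
   19  ffdbefad$ecdeafcffba  a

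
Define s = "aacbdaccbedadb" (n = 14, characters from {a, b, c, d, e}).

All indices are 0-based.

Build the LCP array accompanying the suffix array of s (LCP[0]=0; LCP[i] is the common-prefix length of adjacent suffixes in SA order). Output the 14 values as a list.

rank | idx | suffix
   0 |   0 | aacbdaccbedadb
   1 |   1 | acbdaccbedadb
   2 |   5 | accbedadb
   3 |  11 | adb
   4 |  13 | b
   5 |   3 | bdaccbedadb
   6 |   8 | bedadb
   7 |   2 | cbdaccbedadb
   8 |   7 | cbedadb
   9 |   6 | ccbedadb
  10 |   4 | daccbedadb
  11 |  10 | dadb
  12 |  12 | db
  13 |   9 | edadb

SA = [0, 1, 5, 11, 13, 3, 8, 2, 7, 6, 4, 10, 12, 9]
rank  pair      lcp
   1  s[0:],s[1:]  1  'a'
   2  s[1:],s[5:]  2  'ac'
   3  s[5:],s[11:]  1  'a'
   4  s[11:],s[13:]  0  ''
   5  s[13:],s[3:]  1  'b'
   6  s[3:],s[8:]  1  'b'
   7  s[8:],s[2:]  0  ''
   8  s[2:],s[7:]  2  'cb'
   9  s[7:],s[6:]  1  'c'
  10  s[6:],s[4:]  0  ''
  11  s[4:],s[10:]  2  'da'
  12  s[10:],s[12:]  1  'd'
  13  s[12:],s[9:]  0  ''

[0, 1, 2, 1, 0, 1, 1, 0, 2, 1, 0, 2, 1, 0]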